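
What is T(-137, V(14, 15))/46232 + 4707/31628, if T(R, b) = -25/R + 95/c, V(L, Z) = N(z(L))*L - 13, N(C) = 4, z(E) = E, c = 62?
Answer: 462218545419/3105036265456 ≈ 0.14886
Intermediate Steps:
V(L, Z) = -13 + 4*L (V(L, Z) = 4*L - 13 = -13 + 4*L)
T(R, b) = 95/62 - 25/R (T(R, b) = -25/R + 95/62 = 95/62 - 25/R)
T(-137, V(14, 15))/46232 + 4707/31628 = (95/62 - 25/(-137))/46232 + 4707/31628 = (95/62 - 25*(-1/137))*(1/46232) + 4707*(1/31628) = (95/62 + 25/137)*(1/46232) + 4707/31628 = (14565/8494)*(1/46232) + 4707/31628 = 14565/392694608 + 4707/31628 = 462218545419/3105036265456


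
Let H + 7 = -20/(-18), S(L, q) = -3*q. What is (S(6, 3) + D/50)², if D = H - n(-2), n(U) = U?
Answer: 667489/8100 ≈ 82.406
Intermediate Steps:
H = -53/9 (H = -7 - 20/(-18) = -7 - 20*(-1/18) = -7 + 10/9 = -53/9 ≈ -5.8889)
D = -35/9 (D = -53/9 - 1*(-2) = -53/9 + 2 = -35/9 ≈ -3.8889)
(S(6, 3) + D/50)² = (-3*3 - 35/9/50)² = (-9 - 35/9*1/50)² = (-9 - 7/90)² = (-817/90)² = 667489/8100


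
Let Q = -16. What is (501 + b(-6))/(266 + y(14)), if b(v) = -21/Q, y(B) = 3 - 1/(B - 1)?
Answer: 5499/2944 ≈ 1.8679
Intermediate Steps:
y(B) = 3 - 1/(-1 + B)
b(v) = 21/16 (b(v) = -21/(-16) = -21*(-1/16) = 21/16)
(501 + b(-6))/(266 + y(14)) = (501 + 21/16)/(266 + (-4 + 3*14)/(-1 + 14)) = 8037/(16*(266 + (-4 + 42)/13)) = 8037/(16*(266 + (1/13)*38)) = 8037/(16*(266 + 38/13)) = 8037/(16*(3496/13)) = (8037/16)*(13/3496) = 5499/2944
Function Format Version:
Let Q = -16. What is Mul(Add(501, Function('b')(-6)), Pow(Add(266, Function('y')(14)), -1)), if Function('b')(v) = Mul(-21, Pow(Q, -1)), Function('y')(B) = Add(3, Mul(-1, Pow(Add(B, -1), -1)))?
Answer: Rational(5499, 2944) ≈ 1.8679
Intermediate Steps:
Function('y')(B) = Add(3, Mul(-1, Pow(Add(-1, B), -1)))
Function('b')(v) = Rational(21, 16) (Function('b')(v) = Mul(-21, Pow(-16, -1)) = Mul(-21, Rational(-1, 16)) = Rational(21, 16))
Mul(Add(501, Function('b')(-6)), Pow(Add(266, Function('y')(14)), -1)) = Mul(Add(501, Rational(21, 16)), Pow(Add(266, Mul(Pow(Add(-1, 14), -1), Add(-4, Mul(3, 14)))), -1)) = Mul(Rational(8037, 16), Pow(Add(266, Mul(Pow(13, -1), Add(-4, 42))), -1)) = Mul(Rational(8037, 16), Pow(Add(266, Mul(Rational(1, 13), 38)), -1)) = Mul(Rational(8037, 16), Pow(Add(266, Rational(38, 13)), -1)) = Mul(Rational(8037, 16), Pow(Rational(3496, 13), -1)) = Mul(Rational(8037, 16), Rational(13, 3496)) = Rational(5499, 2944)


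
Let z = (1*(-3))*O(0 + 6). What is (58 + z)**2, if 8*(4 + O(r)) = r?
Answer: 73441/16 ≈ 4590.1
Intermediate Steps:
O(r) = -4 + r/8
z = 39/4 (z = (1*(-3))*(-4 + (0 + 6)/8) = -3*(-4 + (1/8)*6) = -3*(-4 + 3/4) = -3*(-13/4) = 39/4 ≈ 9.7500)
(58 + z)**2 = (58 + 39/4)**2 = (271/4)**2 = 73441/16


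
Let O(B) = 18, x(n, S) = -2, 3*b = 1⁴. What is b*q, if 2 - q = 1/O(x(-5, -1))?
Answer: 35/54 ≈ 0.64815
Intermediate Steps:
b = ⅓ (b = (⅓)*1⁴ = (⅓)*1 = ⅓ ≈ 0.33333)
q = 35/18 (q = 2 - 1/18 = 35/18 ≈ 1.9444)
b*q = (⅓)*(35/18) = 35/54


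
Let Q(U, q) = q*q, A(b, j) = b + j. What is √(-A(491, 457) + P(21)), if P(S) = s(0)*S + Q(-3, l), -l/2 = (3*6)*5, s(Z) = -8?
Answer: 6*√869 ≈ 176.87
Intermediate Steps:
l = -180 (l = -2*3*6*5 = -36*5 = -2*90 = -180)
Q(U, q) = q²
P(S) = 32400 - 8*S (P(S) = -8*S + (-180)² = -8*S + 32400 = 32400 - 8*S)
√(-A(491, 457) + P(21)) = √(-(491 + 457) + (32400 - 8*21)) = √(-1*948 + (32400 - 168)) = √(-948 + 32232) = √31284 = 6*√869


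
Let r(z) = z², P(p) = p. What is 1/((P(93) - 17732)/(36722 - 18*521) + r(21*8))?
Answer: 27344/771739417 ≈ 3.5432e-5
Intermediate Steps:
1/((P(93) - 17732)/(36722 - 18*521) + r(21*8)) = 1/((93 - 17732)/(36722 - 18*521) + (21*8)²) = 1/(-17639/(36722 - 9378) + 168²) = 1/(-17639/27344 + 28224) = 1/(771739417/27344) = 27344/771739417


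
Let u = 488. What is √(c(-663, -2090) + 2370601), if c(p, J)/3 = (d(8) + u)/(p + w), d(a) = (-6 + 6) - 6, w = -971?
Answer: √1582349500198/817 ≈ 1539.7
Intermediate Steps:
d(a) = -6 (d(a) = 0 - 6 = -6)
c(p, J) = 1446/(-971 + p) (c(p, J) = 3*((-6 + 488)/(p - 971)) = 3*(482/(-971 + p)) = 1446/(-971 + p))
√(c(-663, -2090) + 2370601) = √(1446/(-971 - 663) + 2370601) = √(1446/(-1634) + 2370601) = √(1446*(-1/1634) + 2370601) = √(-723/817 + 2370601) = √(1936780294/817) = √1582349500198/817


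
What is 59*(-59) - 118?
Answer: -3599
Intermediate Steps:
59*(-59) - 118 = -3481 - 118 = -3599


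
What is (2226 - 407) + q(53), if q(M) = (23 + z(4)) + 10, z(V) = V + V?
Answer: 1860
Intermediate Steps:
z(V) = 2*V
q(M) = 41 (q(M) = (23 + 2*4) + 10 = (23 + 8) + 10 = 31 + 10 = 41)
(2226 - 407) + q(53) = (2226 - 407) + 41 = 1819 + 41 = 1860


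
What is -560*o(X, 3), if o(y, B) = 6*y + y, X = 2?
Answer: -7840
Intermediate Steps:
o(y, B) = 7*y
-560*o(X, 3) = -3920*2 = -560*14 = -7840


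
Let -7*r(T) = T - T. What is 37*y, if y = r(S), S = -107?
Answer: 0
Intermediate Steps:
r(T) = 0 (r(T) = -(T - T)/7 = -⅐*0 = 0)
y = 0
37*y = 37*0 = 0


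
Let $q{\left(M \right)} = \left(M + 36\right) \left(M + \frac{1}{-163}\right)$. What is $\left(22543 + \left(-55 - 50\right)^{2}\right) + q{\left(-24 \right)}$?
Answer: $\frac{5424628}{163} \approx 33280.0$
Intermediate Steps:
$q{\left(M \right)} = \left(36 + M\right) \left(- \frac{1}{163} + M\right)$ ($q{\left(M \right)} = \left(36 + M\right) \left(M - \frac{1}{163}\right) = \left(36 + M\right) \left(- \frac{1}{163} + M\right)$)
$\left(22543 + \left(-55 - 50\right)^{2}\right) + q{\left(-24 \right)} = \left(22543 + \left(-55 - 50\right)^{2}\right) + \left(- \frac{36}{163} + \left(-24\right)^{2} + \frac{5867}{163} \left(-24\right)\right) = \left(22543 + \left(-105\right)^{2}\right) - \frac{46956}{163} = \left(22543 + 11025\right) - \frac{46956}{163} = 33568 - \frac{46956}{163} = \frac{5424628}{163}$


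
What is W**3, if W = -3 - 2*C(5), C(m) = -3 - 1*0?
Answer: 27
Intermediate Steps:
C(m) = -3 (C(m) = -3 + 0 = -3)
W = 3 (W = -3 - 2*(-3) = -3 + 6 = 3)
W**3 = 3**3 = 27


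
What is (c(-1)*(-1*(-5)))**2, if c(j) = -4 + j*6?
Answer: 2500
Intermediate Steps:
c(j) = -4 + 6*j
(c(-1)*(-1*(-5)))**2 = ((-4 + 6*(-1))*(-1*(-5)))**2 = ((-4 - 6)*5)**2 = (-10*5)**2 = (-50)**2 = 2500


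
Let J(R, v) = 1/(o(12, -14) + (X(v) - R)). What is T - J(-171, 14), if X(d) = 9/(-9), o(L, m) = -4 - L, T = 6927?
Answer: 1066757/154 ≈ 6927.0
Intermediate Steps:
X(d) = -1 (X(d) = 9*(-⅑) = -1)
J(R, v) = 1/(-17 - R) (J(R, v) = 1/((-4 - 1*12) + (-1 - R)) = 1/((-4 - 12) + (-1 - R)) = 1/(-16 + (-1 - R)) = 1/(-17 - R))
T - J(-171, 14) = 6927 - (-1)/(17 - 171) = 6927 - (-1)/(-154) = 6927 - (-1)*(-1)/154 = 6927 - 1*1/154 = 6927 - 1/154 = 1066757/154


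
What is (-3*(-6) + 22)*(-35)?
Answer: -1400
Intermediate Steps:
(-3*(-6) + 22)*(-35) = (18 + 22)*(-35) = 40*(-35) = -1400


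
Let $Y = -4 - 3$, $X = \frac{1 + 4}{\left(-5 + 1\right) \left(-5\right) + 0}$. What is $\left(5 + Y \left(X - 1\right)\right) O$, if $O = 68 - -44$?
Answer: $1148$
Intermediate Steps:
$X = \frac{1}{4}$ ($X = \frac{5}{\left(-4\right) \left(-5\right) + 0} = \frac{5}{20 + 0} = \frac{5}{20} = 5 \cdot \frac{1}{20} = \frac{1}{4} \approx 0.25$)
$Y = -7$
$O = 112$ ($O = 68 + 44 = 112$)
$\left(5 + Y \left(X - 1\right)\right) O = \left(5 - 7 \left(\frac{1}{4} - 1\right)\right) 112 = \left(5 - - \frac{21}{4}\right) 112 = \left(5 + \frac{21}{4}\right) 112 = \frac{41}{4} \cdot 112 = 1148$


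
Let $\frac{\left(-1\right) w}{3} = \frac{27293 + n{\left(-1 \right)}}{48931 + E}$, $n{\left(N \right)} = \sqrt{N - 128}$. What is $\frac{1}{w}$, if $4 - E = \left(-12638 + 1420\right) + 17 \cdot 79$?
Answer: $- \frac{802550665}{1117361967} + \frac{29405 i \sqrt{129}}{1117361967} \approx -0.71826 + 0.0002989 i$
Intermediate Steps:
$n{\left(N \right)} = \sqrt{-128 + N}$
$E = 9879$ ($E = 4 - \left(\left(-12638 + 1420\right) + 17 \cdot 79\right) = 4 - \left(-11218 + 1343\right) = 4 - -9875 = 4 + 9875 = 9879$)
$w = - \frac{81879}{58810} - \frac{3 i \sqrt{129}}{58810}$ ($w = - 3 \frac{27293 + \sqrt{-128 - 1}}{48931 + 9879} = - 3 \frac{27293 + \sqrt{-129}}{58810} = - 3 \left(27293 + i \sqrt{129}\right) \frac{1}{58810} = - 3 \left(\frac{27293}{58810} + \frac{i \sqrt{129}}{58810}\right) = - \frac{81879}{58810} - \frac{3 i \sqrt{129}}{58810} \approx -1.3923 - 0.00057938 i$)
$\frac{1}{w} = \frac{1}{- \frac{81879}{58810} - \frac{3 i \sqrt{129}}{58810}}$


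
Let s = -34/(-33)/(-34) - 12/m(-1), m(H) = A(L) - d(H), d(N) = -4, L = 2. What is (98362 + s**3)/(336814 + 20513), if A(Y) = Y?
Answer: 3534534431/12841260399 ≈ 0.27525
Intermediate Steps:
m(H) = 6 (m(H) = 2 - 1*(-4) = 2 + 4 = 6)
s = -67/33 (s = -34/(-33)/(-34) - 12/6 = -34*(-1/33)*(-1/34) - 12*1/6 = (34/33)*(-1/34) - 2 = -1/33 - 2 = -67/33 ≈ -2.0303)
(98362 + s**3)/(336814 + 20513) = (98362 + (-67/33)**3)/(336814 + 20513) = (98362 - 300763/35937)/357327 = (3534534431/35937)*(1/357327) = 3534534431/12841260399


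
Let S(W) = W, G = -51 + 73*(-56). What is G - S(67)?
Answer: -4206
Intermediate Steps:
G = -4139 (G = -51 - 4088 = -4139)
G - S(67) = -4139 - 1*67 = -4139 - 67 = -4206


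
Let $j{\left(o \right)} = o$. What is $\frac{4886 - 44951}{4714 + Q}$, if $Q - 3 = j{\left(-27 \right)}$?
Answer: $- \frac{8013}{938} \approx -8.5426$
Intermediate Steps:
$Q = -24$ ($Q = 3 - 27 = -24$)
$\frac{4886 - 44951}{4714 + Q} = \frac{4886 - 44951}{4714 - 24} = - \frac{40065}{4690} = \left(-40065\right) \frac{1}{4690} = - \frac{8013}{938}$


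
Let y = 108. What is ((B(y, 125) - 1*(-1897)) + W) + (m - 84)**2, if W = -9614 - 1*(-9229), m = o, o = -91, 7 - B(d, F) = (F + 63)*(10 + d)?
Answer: 9960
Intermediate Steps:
B(d, F) = 7 - (10 + d)*(63 + F) (B(d, F) = 7 - (F + 63)*(10 + d) = 7 - (63 + F)*(10 + d) = 7 - (10 + d)*(63 + F))
m = -91
W = -385 (W = -9614 + 9229 = -385)
((B(y, 125) - 1*(-1897)) + W) + (m - 84)**2 = (((-623 - 63*108 - 10*125 - 1*125*108) - 1*(-1897)) - 385) + (-91 - 84)**2 = (((-623 - 6804 - 1250 - 13500) + 1897) - 385) + (-175)**2 = ((-22177 + 1897) - 385) + 30625 = (-20280 - 385) + 30625 = -20665 + 30625 = 9960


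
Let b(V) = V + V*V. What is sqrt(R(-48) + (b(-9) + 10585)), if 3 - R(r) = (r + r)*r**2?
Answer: 2*sqrt(57961) ≈ 481.50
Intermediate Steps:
R(r) = 3 - 2*r**3 (R(r) = 3 - (r + r)*r**2 = 3 - 2*r*r**2 = 3 - 2*r**3)
b(V) = V + V**2
sqrt(R(-48) + (b(-9) + 10585)) = sqrt((3 - 2*(-48)**3) + (-9*(1 - 9) + 10585)) = sqrt((3 - 2*(-110592)) + (-9*(-8) + 10585)) = sqrt((3 + 221184) + (72 + 10585)) = sqrt(221187 + 10657) = sqrt(231844) = 2*sqrt(57961)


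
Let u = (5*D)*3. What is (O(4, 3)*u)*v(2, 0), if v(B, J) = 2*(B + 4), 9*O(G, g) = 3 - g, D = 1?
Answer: 0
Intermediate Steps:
u = 15 (u = (5*1)*3 = 5*3 = 15)
O(G, g) = ⅓ - g/9 (O(G, g) = (3 - g)/9 = ⅓ - g/9)
v(B, J) = 8 + 2*B (v(B, J) = 2*(4 + B) = 8 + 2*B)
(O(4, 3)*u)*v(2, 0) = ((⅓ - ⅑*3)*15)*(8 + 2*2) = ((⅓ - ⅓)*15)*(8 + 4) = (0*15)*12 = 0*12 = 0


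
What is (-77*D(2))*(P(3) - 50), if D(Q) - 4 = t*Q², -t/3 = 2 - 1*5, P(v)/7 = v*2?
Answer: 24640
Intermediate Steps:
P(v) = 14*v (P(v) = 7*(v*2) = 7*(2*v) = 14*v)
t = 9 (t = -3*(2 - 1*5) = -3*(2 - 5) = -3*(-3) = 9)
D(Q) = 4 + 9*Q²
(-77*D(2))*(P(3) - 50) = (-77*(4 + 9*2²))*(14*3 - 50) = (-77*(4 + 9*4))*(42 - 50) = -77*(4 + 36)*(-8) = -77*40*(-8) = -3080*(-8) = 24640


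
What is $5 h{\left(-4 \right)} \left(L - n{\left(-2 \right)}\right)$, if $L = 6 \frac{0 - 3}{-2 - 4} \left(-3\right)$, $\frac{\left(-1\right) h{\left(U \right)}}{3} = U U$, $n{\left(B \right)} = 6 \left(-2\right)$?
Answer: $-720$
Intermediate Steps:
$n{\left(B \right)} = -12$
$h{\left(U \right)} = - 3 U^{2}$ ($h{\left(U \right)} = - 3 U U = - 3 U^{2}$)
$L = -9$ ($L = 6 \left(- \frac{3}{-6}\right) \left(-3\right) = 6 \left(\left(-3\right) \left(- \frac{1}{6}\right)\right) \left(-3\right) = 6 \cdot \frac{1}{2} \left(-3\right) = 3 \left(-3\right) = -9$)
$5 h{\left(-4 \right)} \left(L - n{\left(-2 \right)}\right) = 5 \left(- 3 \left(-4\right)^{2}\right) \left(-9 - -12\right) = 5 \left(\left(-3\right) 16\right) \left(-9 + 12\right) = 5 \left(-48\right) 3 = \left(-240\right) 3 = -720$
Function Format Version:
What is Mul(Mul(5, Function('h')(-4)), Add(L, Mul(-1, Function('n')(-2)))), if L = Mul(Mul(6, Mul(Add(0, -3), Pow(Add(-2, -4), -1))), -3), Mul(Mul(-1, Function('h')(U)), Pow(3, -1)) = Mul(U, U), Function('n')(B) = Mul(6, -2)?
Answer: -720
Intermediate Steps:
Function('n')(B) = -12
Function('h')(U) = Mul(-3, Pow(U, 2)) (Function('h')(U) = Mul(-3, Mul(U, U)) = Mul(-3, Pow(U, 2)))
L = -9 (L = Mul(Mul(6, Mul(-3, Pow(-6, -1))), -3) = Mul(Mul(6, Mul(-3, Rational(-1, 6))), -3) = Mul(Mul(6, Rational(1, 2)), -3) = Mul(3, -3) = -9)
Mul(Mul(5, Function('h')(-4)), Add(L, Mul(-1, Function('n')(-2)))) = Mul(Mul(5, Mul(-3, Pow(-4, 2))), Add(-9, Mul(-1, -12))) = Mul(Mul(5, Mul(-3, 16)), Add(-9, 12)) = Mul(Mul(5, -48), 3) = Mul(-240, 3) = -720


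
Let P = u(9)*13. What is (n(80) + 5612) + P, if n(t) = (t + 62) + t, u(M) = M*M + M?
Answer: 7004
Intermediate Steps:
u(M) = M + M**2 (u(M) = M**2 + M = M + M**2)
P = 1170 (P = (9*(1 + 9))*13 = (9*10)*13 = 90*13 = 1170)
n(t) = 62 + 2*t (n(t) = (62 + t) + t = 62 + 2*t)
(n(80) + 5612) + P = ((62 + 2*80) + 5612) + 1170 = ((62 + 160) + 5612) + 1170 = (222 + 5612) + 1170 = 5834 + 1170 = 7004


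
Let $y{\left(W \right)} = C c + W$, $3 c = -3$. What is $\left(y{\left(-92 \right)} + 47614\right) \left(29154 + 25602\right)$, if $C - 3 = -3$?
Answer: $2602114632$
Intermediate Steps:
$c = -1$ ($c = \frac{1}{3} \left(-3\right) = -1$)
$C = 0$ ($C = 3 - 3 = 0$)
$y{\left(W \right)} = W$ ($y{\left(W \right)} = 0 \left(-1\right) + W = 0 + W = W$)
$\left(y{\left(-92 \right)} + 47614\right) \left(29154 + 25602\right) = \left(-92 + 47614\right) \left(29154 + 25602\right) = 47522 \cdot 54756 = 2602114632$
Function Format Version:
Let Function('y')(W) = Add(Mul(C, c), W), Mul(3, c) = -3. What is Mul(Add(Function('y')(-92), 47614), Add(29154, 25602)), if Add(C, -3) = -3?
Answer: 2602114632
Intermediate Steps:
c = -1 (c = Mul(Rational(1, 3), -3) = -1)
C = 0 (C = Add(3, -3) = 0)
Function('y')(W) = W (Function('y')(W) = Add(Mul(0, -1), W) = Add(0, W) = W)
Mul(Add(Function('y')(-92), 47614), Add(29154, 25602)) = Mul(Add(-92, 47614), Add(29154, 25602)) = Mul(47522, 54756) = 2602114632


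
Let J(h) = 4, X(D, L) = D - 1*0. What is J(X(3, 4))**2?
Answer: 16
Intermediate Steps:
X(D, L) = D (X(D, L) = D + 0 = D)
J(X(3, 4))**2 = 4**2 = 16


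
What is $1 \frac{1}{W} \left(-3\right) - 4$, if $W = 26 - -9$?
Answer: $- \frac{143}{35} \approx -4.0857$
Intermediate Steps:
$W = 35$ ($W = 26 + 9 = 35$)
$1 \frac{1}{W} \left(-3\right) - 4 = 1 \cdot \frac{1}{35} \left(-3\right) - 4 = \frac{1}{35} \left(-3\right) - 4 = - \frac{3}{35} - 4 = - \frac{143}{35}$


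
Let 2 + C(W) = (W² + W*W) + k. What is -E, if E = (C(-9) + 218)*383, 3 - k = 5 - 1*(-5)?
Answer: -142093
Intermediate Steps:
k = -7 (k = 3 - (5 - 1*(-5)) = 3 - (5 + 5) = 3 - 1*10 = 3 - 10 = -7)
C(W) = -9 + 2*W² (C(W) = -2 + ((W² + W*W) - 7) = -2 + ((W² + W²) - 7) = -2 + (2*W² - 7) = -2 + (-7 + 2*W²) = -9 + 2*W²)
E = 142093 (E = ((-9 + 2*(-9)²) + 218)*383 = ((-9 + 2*81) + 218)*383 = ((-9 + 162) + 218)*383 = (153 + 218)*383 = 371*383 = 142093)
-E = -1*142093 = -142093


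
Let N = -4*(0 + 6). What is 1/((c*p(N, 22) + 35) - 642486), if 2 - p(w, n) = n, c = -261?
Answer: -1/637231 ≈ -1.5693e-6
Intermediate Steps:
N = -24 (N = -4*6 = -24)
p(w, n) = 2 - n
1/((c*p(N, 22) + 35) - 642486) = 1/((-261*(2 - 1*22) + 35) - 642486) = 1/((-261*(2 - 22) + 35) - 642486) = 1/((-261*(-20) + 35) - 642486) = 1/((5220 + 35) - 642486) = 1/(5255 - 642486) = 1/(-637231) = -1/637231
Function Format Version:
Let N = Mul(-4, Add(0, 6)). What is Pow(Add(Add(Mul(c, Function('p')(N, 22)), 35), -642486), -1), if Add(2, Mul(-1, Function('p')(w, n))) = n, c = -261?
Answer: Rational(-1, 637231) ≈ -1.5693e-6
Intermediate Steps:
N = -24 (N = Mul(-4, 6) = -24)
Function('p')(w, n) = Add(2, Mul(-1, n))
Pow(Add(Add(Mul(c, Function('p')(N, 22)), 35), -642486), -1) = Pow(Add(Add(Mul(-261, Add(2, Mul(-1, 22))), 35), -642486), -1) = Pow(Add(Add(Mul(-261, Add(2, -22)), 35), -642486), -1) = Pow(Add(Add(Mul(-261, -20), 35), -642486), -1) = Pow(Add(Add(5220, 35), -642486), -1) = Pow(Add(5255, -642486), -1) = Pow(-637231, -1) = Rational(-1, 637231)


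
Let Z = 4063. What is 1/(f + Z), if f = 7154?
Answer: 1/11217 ≈ 8.9150e-5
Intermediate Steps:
1/(f + Z) = 1/(7154 + 4063) = 1/11217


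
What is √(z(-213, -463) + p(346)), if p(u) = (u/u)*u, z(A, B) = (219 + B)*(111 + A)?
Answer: √25234 ≈ 158.85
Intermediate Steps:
z(A, B) = (111 + A)*(219 + B)
p(u) = u (p(u) = 1*u = u)
√(z(-213, -463) + p(346)) = √((24309 + 111*(-463) + 219*(-213) - 213*(-463)) + 346) = √((24309 - 51393 - 46647 + 98619) + 346) = √(24888 + 346) = √25234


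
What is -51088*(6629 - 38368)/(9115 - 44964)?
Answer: -1621482032/35849 ≈ -45231.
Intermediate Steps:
-51088*(6629 - 38368)/(9115 - 44964) = -51088/((-35849/(-31739))) = -51088/((-35849*(-1/31739))) = -51088/35849/31739 = -51088*31739/35849 = -1621482032/35849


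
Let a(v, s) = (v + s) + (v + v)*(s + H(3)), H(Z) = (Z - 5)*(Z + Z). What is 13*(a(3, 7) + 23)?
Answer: 39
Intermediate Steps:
H(Z) = 2*Z*(-5 + Z) (H(Z) = (-5 + Z)*(2*Z) = 2*Z*(-5 + Z))
a(v, s) = s + v + 2*v*(-12 + s) (a(v, s) = (v + s) + (v + v)*(s + 2*3*(-5 + 3)) = (s + v) + (2*v)*(s + 2*3*(-2)) = (s + v) + (2*v)*(s - 12) = (s + v) + (2*v)*(-12 + s) = (s + v) + 2*v*(-12 + s) = s + v + 2*v*(-12 + s))
13*(a(3, 7) + 23) = 13*((7 - 23*3 + 2*7*3) + 23) = 13*((7 - 69 + 42) + 23) = 13*(-20 + 23) = 13*3 = 39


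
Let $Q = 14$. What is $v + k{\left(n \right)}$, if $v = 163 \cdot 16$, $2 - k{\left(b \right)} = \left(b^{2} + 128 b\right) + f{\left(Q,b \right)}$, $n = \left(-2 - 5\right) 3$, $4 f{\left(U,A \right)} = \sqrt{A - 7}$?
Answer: $4857 - \frac{i \sqrt{7}}{2} \approx 4857.0 - 1.3229 i$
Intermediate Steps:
$f{\left(U,A \right)} = \frac{\sqrt{-7 + A}}{4}$ ($f{\left(U,A \right)} = \frac{\sqrt{A - 7}}{4} = \frac{\sqrt{-7 + A}}{4}$)
$n = -21$ ($n = \left(-7\right) 3 = -21$)
$k{\left(b \right)} = 2 - b^{2} - 128 b - \frac{\sqrt{-7 + b}}{4}$ ($k{\left(b \right)} = 2 - \left(\left(b^{2} + 128 b\right) + \frac{\sqrt{-7 + b}}{4}\right) = 2 - \left(b^{2} + 128 b + \frac{\sqrt{-7 + b}}{4}\right) = 2 - b^{2} - 128 b - \frac{\sqrt{-7 + b}}{4}$)
$v = 2608$
$v + k{\left(n \right)} = 2608 - \left(-2249 + \frac{\sqrt{-7 - 21}}{4}\right) = 2608 + \left(2 - 441 + 2688 - \frac{\sqrt{-28}}{4}\right) = 2608 + \left(2 - 441 + 2688 - \frac{2 i \sqrt{7}}{4}\right) = 2608 + \left(2 - 441 + 2688 - \frac{i \sqrt{7}}{2}\right) = 2608 + \left(2249 - \frac{i \sqrt{7}}{2}\right) = 4857 - \frac{i \sqrt{7}}{2}$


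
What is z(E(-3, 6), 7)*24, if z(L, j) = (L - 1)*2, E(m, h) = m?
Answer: -192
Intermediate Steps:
z(L, j) = -2 + 2*L (z(L, j) = (-1 + L)*2 = -2 + 2*L)
z(E(-3, 6), 7)*24 = (-2 + 2*(-3))*24 = (-2 - 6)*24 = -8*24 = -192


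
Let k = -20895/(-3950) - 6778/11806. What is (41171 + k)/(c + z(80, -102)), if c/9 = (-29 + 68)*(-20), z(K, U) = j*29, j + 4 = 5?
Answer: -192017597597/32601619670 ≈ -5.8898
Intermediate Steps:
j = 1 (j = -4 + 5 = 1)
z(K, U) = 29 (z(K, U) = 1*29 = 29)
k = 21991327/4663370 (k = -20895*(-1/3950) - 6778*1/11806 = 4179/790 - 3389/5903 = 21991327/4663370 ≈ 4.7158)
c = -7020 (c = 9*((-29 + 68)*(-20)) = 9*(39*(-20)) = 9*(-780) = -7020)
(41171 + k)/(c + z(80, -102)) = (41171 + 21991327/4663370)/(-7020 + 29) = (192017597597/4663370)/(-6991) = (192017597597/4663370)*(-1/6991) = -192017597597/32601619670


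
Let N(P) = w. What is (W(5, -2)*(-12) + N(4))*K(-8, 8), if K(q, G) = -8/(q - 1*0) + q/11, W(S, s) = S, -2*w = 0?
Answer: -180/11 ≈ -16.364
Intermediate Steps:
w = 0 (w = -½*0 = 0)
N(P) = 0
K(q, G) = -8/q + q/11 (K(q, G) = -8/(q + 0) + q*(1/11) = -8/q + q/11)
(W(5, -2)*(-12) + N(4))*K(-8, 8) = (5*(-12) + 0)*(-8/(-8) + (1/11)*(-8)) = (-60 + 0)*(-8*(-⅛) - 8/11) = -60*(1 - 8/11) = -60*3/11 = -180/11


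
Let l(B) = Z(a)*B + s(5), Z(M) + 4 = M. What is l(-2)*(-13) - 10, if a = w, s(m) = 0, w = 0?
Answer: -114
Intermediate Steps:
a = 0
Z(M) = -4 + M
l(B) = -4*B (l(B) = (-4 + 0)*B + 0 = -4*B + 0 = -4*B)
l(-2)*(-13) - 10 = -4*(-2)*(-13) - 10 = 8*(-13) - 10 = -104 - 10 = -114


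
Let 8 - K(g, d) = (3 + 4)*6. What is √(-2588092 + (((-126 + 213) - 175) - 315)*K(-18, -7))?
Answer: I*√2574390 ≈ 1604.5*I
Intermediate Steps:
K(g, d) = -34 (K(g, d) = 8 - (3 + 4)*6 = 8 - 7*6 = 8 - 1*42 = 8 - 42 = -34)
√(-2588092 + (((-126 + 213) - 175) - 315)*K(-18, -7)) = √(-2588092 + (((-126 + 213) - 175) - 315)*(-34)) = √(-2588092 + ((87 - 175) - 315)*(-34)) = √(-2588092 + (-88 - 315)*(-34)) = √(-2588092 - 403*(-34)) = √(-2588092 + 13702) = √(-2574390) = I*√2574390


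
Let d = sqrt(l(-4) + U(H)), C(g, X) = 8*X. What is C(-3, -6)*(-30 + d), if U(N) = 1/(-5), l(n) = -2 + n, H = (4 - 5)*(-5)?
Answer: 1440 - 48*I*sqrt(155)/5 ≈ 1440.0 - 119.52*I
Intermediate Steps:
H = 5 (H = -1*(-5) = 5)
U(N) = -1/5
d = I*sqrt(155)/5 (d = sqrt((-2 - 4) - 1/5) = sqrt(-6 - 1/5) = sqrt(-31/5) = I*sqrt(155)/5 ≈ 2.49*I)
C(-3, -6)*(-30 + d) = (8*(-6))*(-30 + I*sqrt(155)/5) = -48*(-30 + I*sqrt(155)/5) = 1440 - 48*I*sqrt(155)/5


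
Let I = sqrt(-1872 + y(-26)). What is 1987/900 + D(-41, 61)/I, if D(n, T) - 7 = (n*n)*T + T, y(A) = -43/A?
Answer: 1987/900 - 102609*I*sqrt(1264354)/48629 ≈ 2.2078 - 2372.6*I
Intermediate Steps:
D(n, T) = 7 + T + T*n**2 (D(n, T) = 7 + ((n*n)*T + T) = 7 + (n**2*T + T) = 7 + (T*n**2 + T) = 7 + (T + T*n**2) = 7 + T + T*n**2)
I = I*sqrt(1264354)/26 (I = sqrt(-1872 - 43/(-26)) = sqrt(-1872 - 43*(-1/26)) = sqrt(-1872 + 43/26) = sqrt(-48629/26) = I*sqrt(1264354)/26 ≈ 43.247*I)
1987/900 + D(-41, 61)/I = 1987/900 + (7 + 61 + 61*(-41)**2)/((I*sqrt(1264354)/26)) = 1987*(1/900) + (7 + 61 + 61*1681)*(-I*sqrt(1264354)/48629) = 1987/900 + (7 + 61 + 102541)*(-I*sqrt(1264354)/48629) = 1987/900 + 102609*(-I*sqrt(1264354)/48629) = 1987/900 - 102609*I*sqrt(1264354)/48629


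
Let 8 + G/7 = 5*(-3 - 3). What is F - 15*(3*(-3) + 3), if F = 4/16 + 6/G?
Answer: 48001/532 ≈ 90.227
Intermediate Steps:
G = -266 (G = -56 + 7*(5*(-3 - 3)) = -56 + 7*(5*(-6)) = -56 + 7*(-30) = -56 - 210 = -266)
F = 121/532 (F = 4/16 + 6/(-266) = 4*(1/16) + 6*(-1/266) = ¼ - 3/133 = 121/532 ≈ 0.22744)
F - 15*(3*(-3) + 3) = 121/532 - 15*(3*(-3) + 3) = 121/532 - 15*(-9 + 3) = 121/532 - 15*(-6) = 121/532 + 90 = 48001/532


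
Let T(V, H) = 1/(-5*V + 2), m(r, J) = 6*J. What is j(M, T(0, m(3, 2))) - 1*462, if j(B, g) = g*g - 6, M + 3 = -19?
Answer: -1871/4 ≈ -467.75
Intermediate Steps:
M = -22 (M = -3 - 19 = -22)
T(V, H) = 1/(2 - 5*V)
j(B, g) = -6 + g² (j(B, g) = g² - 6 = -6 + g²)
j(M, T(0, m(3, 2))) - 1*462 = (-6 + (-1/(-2 + 5*0))²) - 1*462 = (-6 + (-1/(-2 + 0))²) - 462 = (-6 + (-1/(-2))²) - 462 = (-6 + (-1*(-½))²) - 462 = (-6 + (½)²) - 462 = (-6 + ¼) - 462 = -23/4 - 462 = -1871/4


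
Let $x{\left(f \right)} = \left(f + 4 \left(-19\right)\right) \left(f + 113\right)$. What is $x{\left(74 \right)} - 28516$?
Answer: $-28890$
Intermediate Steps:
$x{\left(f \right)} = \left(-76 + f\right) \left(113 + f\right)$ ($x{\left(f \right)} = \left(f - 76\right) \left(113 + f\right) = \left(-76 + f\right) \left(113 + f\right)$)
$x{\left(74 \right)} - 28516 = \left(-8588 + 74^{2} + 37 \cdot 74\right) - 28516 = \left(-8588 + 5476 + 2738\right) - 28516 = -374 - 28516 = -28890$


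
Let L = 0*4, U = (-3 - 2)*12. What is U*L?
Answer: 0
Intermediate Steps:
U = -60 (U = -5*12 = -60)
L = 0
U*L = -60*0 = 0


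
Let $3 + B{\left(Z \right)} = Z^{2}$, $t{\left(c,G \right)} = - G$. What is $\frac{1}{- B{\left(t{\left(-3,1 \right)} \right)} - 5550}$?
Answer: $- \frac{1}{5548} \approx -0.00018025$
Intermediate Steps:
$B{\left(Z \right)} = -3 + Z^{2}$
$\frac{1}{- B{\left(t{\left(-3,1 \right)} \right)} - 5550} = \frac{1}{- (-3 + \left(\left(-1\right) 1\right)^{2}) - 5550} = \frac{1}{- (-3 + \left(-1\right)^{2}) - 5550} = \frac{1}{- (-3 + 1) - 5550} = \frac{1}{\left(-1\right) \left(-2\right) - 5550} = \frac{1}{2 - 5550} = \frac{1}{-5548} = - \frac{1}{5548}$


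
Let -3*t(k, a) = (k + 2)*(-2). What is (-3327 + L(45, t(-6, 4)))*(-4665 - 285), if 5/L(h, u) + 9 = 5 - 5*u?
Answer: 230523975/14 ≈ 1.6466e+7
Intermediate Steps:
t(k, a) = 4/3 + 2*k/3 (t(k, a) = -(k + 2)*(-2)/3 = -(2 + k)*(-2)/3 = -(-4 - 2*k)/3 = 4/3 + 2*k/3)
L(h, u) = 5/(-4 - 5*u) (L(h, u) = 5/(-9 + (5 - 5*u)) = 5/(-4 - 5*u))
(-3327 + L(45, t(-6, 4)))*(-4665 - 285) = (-3327 - 5/(4 + 5*(4/3 + (⅔)*(-6))))*(-4665 - 285) = (-3327 - 5/(4 + 5*(4/3 - 4)))*(-4950) = (-3327 - 5/(4 + 5*(-8/3)))*(-4950) = (-3327 - 5/(4 - 40/3))*(-4950) = (-3327 - 5/(-28/3))*(-4950) = (-3327 - 5*(-3/28))*(-4950) = (-3327 + 15/28)*(-4950) = -93141/28*(-4950) = 230523975/14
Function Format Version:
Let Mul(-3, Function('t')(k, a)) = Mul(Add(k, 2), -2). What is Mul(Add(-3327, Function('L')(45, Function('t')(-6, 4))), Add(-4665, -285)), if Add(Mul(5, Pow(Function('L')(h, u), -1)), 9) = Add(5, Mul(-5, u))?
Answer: Rational(230523975, 14) ≈ 1.6466e+7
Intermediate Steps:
Function('t')(k, a) = Add(Rational(4, 3), Mul(Rational(2, 3), k)) (Function('t')(k, a) = Mul(Rational(-1, 3), Mul(Add(k, 2), -2)) = Mul(Rational(-1, 3), Mul(Add(2, k), -2)) = Mul(Rational(-1, 3), Add(-4, Mul(-2, k))) = Add(Rational(4, 3), Mul(Rational(2, 3), k)))
Function('L')(h, u) = Mul(5, Pow(Add(-4, Mul(-5, u)), -1)) (Function('L')(h, u) = Mul(5, Pow(Add(-9, Add(5, Mul(-5, u))), -1)) = Mul(5, Pow(Add(-4, Mul(-5, u)), -1)))
Mul(Add(-3327, Function('L')(45, Function('t')(-6, 4))), Add(-4665, -285)) = Mul(Add(-3327, Mul(-5, Pow(Add(4, Mul(5, Add(Rational(4, 3), Mul(Rational(2, 3), -6)))), -1))), Add(-4665, -285)) = Mul(Add(-3327, Mul(-5, Pow(Add(4, Mul(5, Add(Rational(4, 3), -4))), -1))), -4950) = Mul(Add(-3327, Mul(-5, Pow(Add(4, Mul(5, Rational(-8, 3))), -1))), -4950) = Mul(Add(-3327, Mul(-5, Pow(Add(4, Rational(-40, 3)), -1))), -4950) = Mul(Add(-3327, Mul(-5, Pow(Rational(-28, 3), -1))), -4950) = Mul(Add(-3327, Mul(-5, Rational(-3, 28))), -4950) = Mul(Add(-3327, Rational(15, 28)), -4950) = Mul(Rational(-93141, 28), -4950) = Rational(230523975, 14)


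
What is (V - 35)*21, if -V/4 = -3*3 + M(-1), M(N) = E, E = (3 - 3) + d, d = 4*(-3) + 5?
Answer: 609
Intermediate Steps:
d = -7 (d = -12 + 5 = -7)
E = -7 (E = (3 - 3) - 7 = 0 - 7 = -7)
M(N) = -7
V = 64 (V = -4*(-3*3 - 7) = -4*(-9 - 7) = -4*(-16) = 64)
(V - 35)*21 = (64 - 35)*21 = 29*21 = 609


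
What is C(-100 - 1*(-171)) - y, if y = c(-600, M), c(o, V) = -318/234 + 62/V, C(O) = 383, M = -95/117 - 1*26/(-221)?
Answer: 25510592/53859 ≈ 473.66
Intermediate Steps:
M = -1381/1989 (M = -95*1/117 - 26*(-1/221) = -95/117 + 2/17 = -1381/1989 ≈ -0.69432)
c(o, V) = -53/39 + 62/V (c(o, V) = -318*1/234 + 62/V = -53/39 + 62/V)
y = -4882595/53859 (y = -53/39 + 62/(-1381/1989) = -53/39 + 62*(-1989/1381) = -53/39 - 123318/1381 = -4882595/53859 ≈ -90.655)
C(-100 - 1*(-171)) - y = 383 - 1*(-4882595/53859) = 383 + 4882595/53859 = 25510592/53859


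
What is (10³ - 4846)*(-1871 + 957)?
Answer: 3515244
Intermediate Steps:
(10³ - 4846)*(-1871 + 957) = (1000 - 4846)*(-914) = -3846*(-914) = 3515244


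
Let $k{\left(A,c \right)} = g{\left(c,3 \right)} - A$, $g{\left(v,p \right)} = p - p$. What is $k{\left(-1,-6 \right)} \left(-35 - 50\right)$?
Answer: $-85$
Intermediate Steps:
$g{\left(v,p \right)} = 0$
$k{\left(A,c \right)} = - A$ ($k{\left(A,c \right)} = 0 - A = - A$)
$k{\left(-1,-6 \right)} \left(-35 - 50\right) = \left(-1\right) \left(-1\right) \left(-35 - 50\right) = 1 \left(-85\right) = -85$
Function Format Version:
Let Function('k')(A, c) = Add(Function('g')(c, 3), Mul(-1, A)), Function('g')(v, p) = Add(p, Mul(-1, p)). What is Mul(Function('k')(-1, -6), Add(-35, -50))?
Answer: -85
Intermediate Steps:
Function('g')(v, p) = 0
Function('k')(A, c) = Mul(-1, A) (Function('k')(A, c) = Add(0, Mul(-1, A)) = Mul(-1, A))
Mul(Function('k')(-1, -6), Add(-35, -50)) = Mul(Mul(-1, -1), Add(-35, -50)) = Mul(1, -85) = -85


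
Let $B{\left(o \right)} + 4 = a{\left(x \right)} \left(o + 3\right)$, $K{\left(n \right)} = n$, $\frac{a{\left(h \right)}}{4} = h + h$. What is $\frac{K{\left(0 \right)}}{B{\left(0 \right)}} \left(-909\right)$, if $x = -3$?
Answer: $0$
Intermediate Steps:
$a{\left(h \right)} = 8 h$ ($a{\left(h \right)} = 4 \left(h + h\right) = 4 \cdot 2 h = 8 h$)
$B{\left(o \right)} = -76 - 24 o$ ($B{\left(o \right)} = -4 + 8 \left(-3\right) \left(o + 3\right) = -4 - 24 \left(3 + o\right) = -4 - \left(72 + 24 o\right) = -76 - 24 o$)
$\frac{K{\left(0 \right)}}{B{\left(0 \right)}} \left(-909\right) = \frac{0}{-76 - 0} \left(-909\right) = \frac{0}{-76 + 0} \left(-909\right) = \frac{0}{-76} \left(-909\right) = 0 \left(- \frac{1}{76}\right) \left(-909\right) = 0 \left(-909\right) = 0$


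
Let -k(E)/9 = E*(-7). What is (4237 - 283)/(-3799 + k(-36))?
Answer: -3954/6067 ≈ -0.65172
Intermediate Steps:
k(E) = 63*E (k(E) = -9*E*(-7) = -(-63)*E = 63*E)
(4237 - 283)/(-3799 + k(-36)) = (4237 - 283)/(-3799 + 63*(-36)) = 3954/(-3799 - 2268) = 3954/(-6067) = 3954*(-1/6067) = -3954/6067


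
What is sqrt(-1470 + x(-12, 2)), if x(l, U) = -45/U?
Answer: I*sqrt(5970)/2 ≈ 38.633*I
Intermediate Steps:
sqrt(-1470 + x(-12, 2)) = sqrt(-1470 - 45/2) = sqrt(-2985/2) = I*sqrt(5970)/2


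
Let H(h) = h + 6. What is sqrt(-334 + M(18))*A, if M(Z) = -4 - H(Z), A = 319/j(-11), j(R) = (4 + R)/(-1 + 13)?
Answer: -3828*I*sqrt(362)/7 ≈ -10405.0*I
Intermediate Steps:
H(h) = 6 + h
j(R) = 1/3 + R/12 (j(R) = (4 + R)/12 = (4 + R)*(1/12) = 1/3 + R/12)
A = -3828/7 (A = 319/(1/3 + (1/12)*(-11)) = 319/(1/3 - 11/12) = 319/(-7/12) = 319*(-12/7) = -3828/7 ≈ -546.86)
M(Z) = -10 - Z (M(Z) = -4 - (6 + Z) = -4 + (-6 - Z) = -10 - Z)
sqrt(-334 + M(18))*A = sqrt(-334 + (-10 - 1*18))*(-3828/7) = sqrt(-334 + (-10 - 18))*(-3828/7) = sqrt(-334 - 28)*(-3828/7) = sqrt(-362)*(-3828/7) = (I*sqrt(362))*(-3828/7) = -3828*I*sqrt(362)/7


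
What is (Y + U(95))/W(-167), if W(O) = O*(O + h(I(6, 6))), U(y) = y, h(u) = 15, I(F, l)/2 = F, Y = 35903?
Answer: 17999/12692 ≈ 1.4181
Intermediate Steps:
I(F, l) = 2*F
W(O) = O*(15 + O) (W(O) = O*(O + 15) = O*(15 + O))
(Y + U(95))/W(-167) = (35903 + 95)/((-167*(15 - 167))) = 35998/((-167*(-152))) = 35998/25384 = 35998*(1/25384) = 17999/12692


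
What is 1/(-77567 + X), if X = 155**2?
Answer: -1/53542 ≈ -1.8677e-5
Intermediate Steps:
X = 24025
1/(-77567 + X) = 1/(-77567 + 24025) = 1/(-53542) = -1/53542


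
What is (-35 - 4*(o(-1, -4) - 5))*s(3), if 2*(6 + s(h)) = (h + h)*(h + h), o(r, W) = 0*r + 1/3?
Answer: -196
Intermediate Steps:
o(r, W) = ⅓ (o(r, W) = 0 + ⅓ = ⅓)
s(h) = -6 + 2*h² (s(h) = -6 + ((h + h)*(h + h))/2 = -6 + ((2*h)*(2*h))/2 = -6 + (4*h²)/2 = -6 + 2*h²)
(-35 - 4*(o(-1, -4) - 5))*s(3) = (-35 - 4*(⅓ - 5))*(-6 + 2*3²) = (-35 - 4*(-14/3))*(-6 + 2*9) = (-35 + 56/3)*(-6 + 18) = -49/3*12 = -196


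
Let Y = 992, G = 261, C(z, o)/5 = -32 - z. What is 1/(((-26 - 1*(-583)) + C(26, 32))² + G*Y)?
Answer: 1/330201 ≈ 3.0285e-6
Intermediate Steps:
C(z, o) = -160 - 5*z (C(z, o) = 5*(-32 - z) = -160 - 5*z)
1/(((-26 - 1*(-583)) + C(26, 32))² + G*Y) = 1/(((-26 - 1*(-583)) + (-160 - 5*26))² + 261*992) = 1/(((-26 + 583) + (-160 - 130))² + 258912) = 1/((557 - 290)² + 258912) = 1/(267² + 258912) = 1/(71289 + 258912) = 1/330201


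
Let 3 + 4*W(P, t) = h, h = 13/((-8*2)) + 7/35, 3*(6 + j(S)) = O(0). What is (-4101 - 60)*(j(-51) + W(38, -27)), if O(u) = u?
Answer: 9191649/320 ≈ 28724.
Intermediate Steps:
j(S) = -6 (j(S) = -6 + (⅓)*0 = -6 + 0 = -6)
h = -49/80 (h = 13/(-16) + 7*(1/35) = 13*(-1/16) + ⅕ = -13/16 + ⅕ = -49/80 ≈ -0.61250)
W(P, t) = -289/320 (W(P, t) = -¾ + (¼)*(-49/80) = -¾ - 49/320 = -289/320)
(-4101 - 60)*(j(-51) + W(38, -27)) = (-4101 - 60)*(-6 - 289/320) = -4161*(-2209/320) = 9191649/320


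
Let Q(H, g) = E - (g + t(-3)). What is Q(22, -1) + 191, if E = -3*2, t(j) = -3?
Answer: 189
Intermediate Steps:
E = -6
Q(H, g) = -3 - g (Q(H, g) = -6 - (g - 3) = -6 - (-3 + g) = -6 + (3 - g) = -3 - g)
Q(22, -1) + 191 = (-3 - 1*(-1)) + 191 = (-3 + 1) + 191 = -2 + 191 = 189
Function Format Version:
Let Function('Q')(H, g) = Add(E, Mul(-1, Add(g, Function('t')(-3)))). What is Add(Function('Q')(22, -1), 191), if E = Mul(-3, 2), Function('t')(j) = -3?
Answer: 189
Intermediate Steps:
E = -6
Function('Q')(H, g) = Add(-3, Mul(-1, g)) (Function('Q')(H, g) = Add(-6, Mul(-1, Add(g, -3))) = Add(-6, Mul(-1, Add(-3, g))) = Add(-6, Add(3, Mul(-1, g))) = Add(-3, Mul(-1, g)))
Add(Function('Q')(22, -1), 191) = Add(Add(-3, Mul(-1, -1)), 191) = Add(Add(-3, 1), 191) = Add(-2, 191) = 189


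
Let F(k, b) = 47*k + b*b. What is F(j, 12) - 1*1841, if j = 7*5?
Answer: -52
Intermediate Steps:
j = 35
F(k, b) = b² + 47*k (F(k, b) = 47*k + b² = b² + 47*k)
F(j, 12) - 1*1841 = (12² + 47*35) - 1*1841 = (144 + 1645) - 1841 = 1789 - 1841 = -52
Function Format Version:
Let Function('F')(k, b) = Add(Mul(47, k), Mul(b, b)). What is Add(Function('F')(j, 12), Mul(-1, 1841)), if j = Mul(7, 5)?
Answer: -52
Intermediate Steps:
j = 35
Function('F')(k, b) = Add(Pow(b, 2), Mul(47, k)) (Function('F')(k, b) = Add(Mul(47, k), Pow(b, 2)) = Add(Pow(b, 2), Mul(47, k)))
Add(Function('F')(j, 12), Mul(-1, 1841)) = Add(Add(Pow(12, 2), Mul(47, 35)), Mul(-1, 1841)) = Add(Add(144, 1645), -1841) = Add(1789, -1841) = -52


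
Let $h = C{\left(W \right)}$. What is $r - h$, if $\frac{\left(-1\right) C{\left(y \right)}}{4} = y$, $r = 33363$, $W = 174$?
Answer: $34059$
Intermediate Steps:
$C{\left(y \right)} = - 4 y$
$h = -696$ ($h = \left(-4\right) 174 = -696$)
$r - h = 33363 - -696 = 33363 + 696 = 34059$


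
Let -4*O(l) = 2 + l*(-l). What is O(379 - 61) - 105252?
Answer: -159943/2 ≈ -79972.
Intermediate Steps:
O(l) = -½ + l²/4 (O(l) = -(2 + l*(-l))/4 = -(2 - l²)/4 = -½ + l²/4)
O(379 - 61) - 105252 = (-½ + (379 - 61)²/4) - 105252 = (-½ + (¼)*318²) - 105252 = (-½ + (¼)*101124) - 105252 = (-½ + 25281) - 105252 = 50561/2 - 105252 = -159943/2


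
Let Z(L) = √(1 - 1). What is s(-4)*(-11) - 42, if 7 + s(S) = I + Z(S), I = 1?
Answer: 24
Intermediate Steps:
Z(L) = 0 (Z(L) = √0 = 0)
s(S) = -6 (s(S) = -7 + (1 + 0) = -7 + 1 = -6)
s(-4)*(-11) - 42 = -6*(-11) - 42 = 66 - 42 = 24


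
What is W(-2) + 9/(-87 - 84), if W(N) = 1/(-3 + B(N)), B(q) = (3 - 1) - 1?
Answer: -21/38 ≈ -0.55263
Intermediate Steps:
B(q) = 1 (B(q) = 2 - 1 = 1)
W(N) = -1/2 (W(N) = 1/(-3 + 1) = 1/(-2) = -1/2)
W(-2) + 9/(-87 - 84) = -1/2 + 9/(-87 - 84) = -1/2 + 9/(-171) = -1/2 - 1/171*9 = -1/2 - 1/19 = -21/38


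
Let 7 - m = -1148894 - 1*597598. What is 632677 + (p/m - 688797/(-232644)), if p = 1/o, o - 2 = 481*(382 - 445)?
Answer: 2596450117052636245857/4103891822400052 ≈ 6.3268e+5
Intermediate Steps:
m = 1746499 (m = 7 - (-1148894 - 1*597598) = 7 - (-1148894 - 597598) = 7 - 1*(-1746492) = 7 + 1746492 = 1746499)
o = -30301 (o = 2 + 481*(382 - 445) = 2 + 481*(-63) = 2 - 30303 = -30301)
p = -1/30301 (p = 1/(-30301) = -1/30301 ≈ -3.3002e-5)
632677 + (p/m - 688797/(-232644)) = 632677 + (-1/30301/1746499 - 688797/(-232644)) = 632677 + (-1/30301*1/1746499 - 688797*(-1/232644)) = 632677 + (-1/52920666199 + 229599/77548) = 632677 + 12150532038546653/4103891822400052 = 2596450117052636245857/4103891822400052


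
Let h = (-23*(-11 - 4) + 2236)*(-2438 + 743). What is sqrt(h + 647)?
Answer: 2*I*sqrt(1093537) ≈ 2091.4*I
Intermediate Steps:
h = -4374795 (h = (-23*(-15) + 2236)*(-1695) = (345 + 2236)*(-1695) = 2581*(-1695) = -4374795)
sqrt(h + 647) = sqrt(-4374795 + 647) = sqrt(-4374148) = 2*I*sqrt(1093537)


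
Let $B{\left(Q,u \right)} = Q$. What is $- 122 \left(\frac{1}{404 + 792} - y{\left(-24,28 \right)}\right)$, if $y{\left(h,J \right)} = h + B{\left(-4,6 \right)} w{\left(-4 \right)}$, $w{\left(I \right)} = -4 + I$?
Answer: $\frac{583587}{598} \approx 975.9$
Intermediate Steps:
$y{\left(h,J \right)} = 32 + h$ ($y{\left(h,J \right)} = h - 4 \left(-4 - 4\right) = h - -32 = h + 32 = 32 + h$)
$- 122 \left(\frac{1}{404 + 792} - y{\left(-24,28 \right)}\right) = - 122 \left(\frac{1}{404 + 792} - \left(32 - 24\right)\right) = - 122 \left(\frac{1}{1196} - 8\right) = \left(-122\right) \left(- \frac{9567}{1196}\right) = \frac{583587}{598}$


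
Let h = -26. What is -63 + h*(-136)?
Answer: 3473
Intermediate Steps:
-63 + h*(-136) = -63 - 26*(-136) = -63 + 3536 = 3473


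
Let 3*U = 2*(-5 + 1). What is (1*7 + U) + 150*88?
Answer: 39613/3 ≈ 13204.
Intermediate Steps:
U = -8/3 (U = (2*(-5 + 1))/3 = (2*(-4))/3 = (1/3)*(-8) = -8/3 ≈ -2.6667)
(1*7 + U) + 150*88 = (1*7 - 8/3) + 150*88 = (7 - 8/3) + 13200 = 13/3 + 13200 = 39613/3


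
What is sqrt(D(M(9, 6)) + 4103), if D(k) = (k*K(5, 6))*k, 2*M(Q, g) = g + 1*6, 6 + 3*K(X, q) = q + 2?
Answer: sqrt(4127) ≈ 64.242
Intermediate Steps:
K(X, q) = -4/3 + q/3 (K(X, q) = -2 + (q + 2)/3 = -2 + (2 + q)/3 = -2 + (2/3 + q/3) = -4/3 + q/3)
M(Q, g) = 3 + g/2 (M(Q, g) = (g + 1*6)/2 = (g + 6)/2 = (6 + g)/2 = 3 + g/2)
D(k) = 2*k**2/3 (D(k) = (k*(-4/3 + (1/3)*6))*k = (k*(-4/3 + 2))*k = (k*(2/3))*k = (2*k/3)*k = 2*k**2/3)
sqrt(D(M(9, 6)) + 4103) = sqrt(2*(3 + (1/2)*6)**2/3 + 4103) = sqrt(2*(3 + 3)**2/3 + 4103) = sqrt((2/3)*6**2 + 4103) = sqrt((2/3)*36 + 4103) = sqrt(24 + 4103) = sqrt(4127)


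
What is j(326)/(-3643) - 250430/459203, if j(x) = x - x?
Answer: -250430/459203 ≈ -0.54536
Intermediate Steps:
j(x) = 0
j(326)/(-3643) - 250430/459203 = 0/(-3643) - 250430/459203 = 0*(-1/3643) - 250430*1/459203 = 0 - 250430/459203 = -250430/459203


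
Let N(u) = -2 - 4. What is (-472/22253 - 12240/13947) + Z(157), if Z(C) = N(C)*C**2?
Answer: -15300347997686/103454197 ≈ -1.4790e+5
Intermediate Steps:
N(u) = -6
Z(C) = -6*C**2
(-472/22253 - 12240/13947) + Z(157) = (-472/22253 - 12240/13947) - 6*157**2 = (-472*1/22253 - 12240*1/13947) - 6*24649 = (-472/22253 - 4080/4649) - 147894 = -92986568/103454197 - 147894 = -15300347997686/103454197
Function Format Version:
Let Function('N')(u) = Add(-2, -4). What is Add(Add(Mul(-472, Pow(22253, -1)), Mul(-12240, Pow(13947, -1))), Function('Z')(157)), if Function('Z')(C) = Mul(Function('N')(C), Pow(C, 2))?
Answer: Rational(-15300347997686, 103454197) ≈ -1.4790e+5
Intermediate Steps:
Function('N')(u) = -6
Function('Z')(C) = Mul(-6, Pow(C, 2))
Add(Add(Mul(-472, Pow(22253, -1)), Mul(-12240, Pow(13947, -1))), Function('Z')(157)) = Add(Add(Mul(-472, Pow(22253, -1)), Mul(-12240, Pow(13947, -1))), Mul(-6, Pow(157, 2))) = Add(Add(Mul(-472, Rational(1, 22253)), Mul(-12240, Rational(1, 13947))), Mul(-6, 24649)) = Add(Add(Rational(-472, 22253), Rational(-4080, 4649)), -147894) = Add(Rational(-92986568, 103454197), -147894) = Rational(-15300347997686, 103454197)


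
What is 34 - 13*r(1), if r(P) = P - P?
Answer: 34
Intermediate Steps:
r(P) = 0
34 - 13*r(1) = 34 - 13*0 = 34 + 0 = 34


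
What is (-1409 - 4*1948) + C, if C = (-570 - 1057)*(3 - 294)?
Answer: 464256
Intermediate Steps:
C = 473457 (C = -1627*(-291) = 473457)
(-1409 - 4*1948) + C = (-1409 - 4*1948) + 473457 = (-1409 - 7792) + 473457 = -9201 + 473457 = 464256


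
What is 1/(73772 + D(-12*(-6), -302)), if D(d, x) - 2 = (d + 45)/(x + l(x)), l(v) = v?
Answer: 604/44559379 ≈ 1.3555e-5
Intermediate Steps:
D(d, x) = 2 + (45 + d)/(2*x) (D(d, x) = 2 + (d + 45)/(x + x) = 2 + (45 + d)/((2*x)) = 2 + (45 + d)*(1/(2*x)) = 2 + (45 + d)/(2*x))
1/(73772 + D(-12*(-6), -302)) = 1/(73772 + (½)*(45 - 12*(-6) + 4*(-302))/(-302)) = 1/(73772 + (½)*(-1/302)*(45 + 72 - 1208)) = 1/(73772 + (½)*(-1/302)*(-1091)) = 1/(73772 + 1091/604) = 1/(44559379/604) = 604/44559379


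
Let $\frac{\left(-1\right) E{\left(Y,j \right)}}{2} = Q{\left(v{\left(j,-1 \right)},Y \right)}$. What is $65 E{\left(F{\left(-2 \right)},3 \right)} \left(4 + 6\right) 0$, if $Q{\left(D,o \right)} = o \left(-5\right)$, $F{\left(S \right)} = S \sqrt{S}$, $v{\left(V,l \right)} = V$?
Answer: $0$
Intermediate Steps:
$F{\left(S \right)} = S^{\frac{3}{2}}$
$Q{\left(D,o \right)} = - 5 o$
$E{\left(Y,j \right)} = 10 Y$ ($E{\left(Y,j \right)} = - 2 \left(- 5 Y\right) = 10 Y$)
$65 E{\left(F{\left(-2 \right)},3 \right)} \left(4 + 6\right) 0 = 65 \cdot 10 \left(-2\right)^{\frac{3}{2}} \left(4 + 6\right) 0 = 65 \cdot 10 \left(- 2 i \sqrt{2}\right) 10 \cdot 0 = 65 \left(- 20 i \sqrt{2}\right) 0 = - 1300 i \sqrt{2} \cdot 0 = 0$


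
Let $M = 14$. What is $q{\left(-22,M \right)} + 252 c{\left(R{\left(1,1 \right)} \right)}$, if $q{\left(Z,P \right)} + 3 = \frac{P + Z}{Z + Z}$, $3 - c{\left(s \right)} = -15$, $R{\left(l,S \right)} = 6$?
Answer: $\frac{49865}{11} \approx 4533.2$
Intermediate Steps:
$c{\left(s \right)} = 18$ ($c{\left(s \right)} = 3 - -15 = 3 + 15 = 18$)
$q{\left(Z,P \right)} = -3 + \frac{P + Z}{2 Z}$ ($q{\left(Z,P \right)} = -3 + \frac{P + Z}{Z + Z} = -3 + \frac{P + Z}{2 Z}$)
$q{\left(-22,M \right)} + 252 c{\left(R{\left(1,1 \right)} \right)} = \frac{14 - -110}{2 \left(-22\right)} + 252 \cdot 18 = \frac{1}{2} \left(- \frac{1}{22}\right) \left(14 + 110\right) + 4536 = \frac{1}{2} \left(- \frac{1}{22}\right) 124 + 4536 = - \frac{31}{11} + 4536 = \frac{49865}{11}$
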